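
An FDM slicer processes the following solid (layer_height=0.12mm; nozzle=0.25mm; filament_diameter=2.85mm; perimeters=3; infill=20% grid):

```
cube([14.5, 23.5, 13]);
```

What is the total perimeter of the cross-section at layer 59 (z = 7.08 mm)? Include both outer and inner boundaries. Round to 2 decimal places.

At z = 7.08 mm: the cube is present — its section is the full 14.5×23.5 rectangle (perimeter 76.00 mm). Overall, the cross-section is a single solid region. Total boundary length (outer) = 76.00 mm.

76.00 mm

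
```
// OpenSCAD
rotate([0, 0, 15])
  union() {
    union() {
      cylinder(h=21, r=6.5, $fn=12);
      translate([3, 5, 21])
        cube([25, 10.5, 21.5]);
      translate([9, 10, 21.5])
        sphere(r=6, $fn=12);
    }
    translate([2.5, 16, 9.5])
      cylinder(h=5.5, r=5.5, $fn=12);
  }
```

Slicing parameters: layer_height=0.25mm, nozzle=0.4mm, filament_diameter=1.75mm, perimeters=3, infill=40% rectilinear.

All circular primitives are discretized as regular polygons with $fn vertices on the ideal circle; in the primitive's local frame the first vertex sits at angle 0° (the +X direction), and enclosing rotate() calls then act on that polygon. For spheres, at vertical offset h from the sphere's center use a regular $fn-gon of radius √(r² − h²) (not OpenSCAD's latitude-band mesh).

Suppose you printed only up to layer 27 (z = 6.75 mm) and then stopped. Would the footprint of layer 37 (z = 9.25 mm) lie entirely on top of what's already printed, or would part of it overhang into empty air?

Compare the two slices. At z = 6.75: the r=6.5 cylinder contributes a regular 12-gon of circumradius 6.5 (area = (12/2)·6.500²·sin(360°/12) = 126.75 mm²); the cube at (3, 5) does not reach this height (z outside [21, 42.5]); the sphere at (9, 10) is not intersected at this z (|z−center|=14.750 > r=6); Combining (union): only the r=6.5 cylinder is present, so the union is just that shape — area = 126.75 mm²; the cylinder at (2.5, 16) is not intersected at this z (z outside [9.5, 15]); Combining (union): only the result so far is present, so the union is just that shape — area = 126.75 mm²; (whole slice rotated 15° about Z — lengths, areas and connectivity unchanged). At z = 9.25: the r=6.5 cylinder gives a regular 12-gon of circumradius 6.5 (constant along its height) (area = (12/2)·6.500²·sin(360°/12) = 126.75 mm²); the cube at (3, 5) is not intersected at this z (z outside [21, 42.5]); the sphere at (9, 10) is absent (|z−center|=12.250 > r=6); Merging all regions: only the r=6.5 cylinder is present, so the union is just that shape — area = 126.75 mm²; the cylinder at (2.5, 16) does not reach this height (z outside [9.5, 15]); Taking the union: only the result so far is present, so the union is just that shape — area = 126.75 mm²; (rotated 15° about Z; rotation is an isometry so areas/perimeters/island counts are preserved). Checking containment: the cross-section at z = 9.25 is a subset of the cross-section at z = 6.75.

entirely on top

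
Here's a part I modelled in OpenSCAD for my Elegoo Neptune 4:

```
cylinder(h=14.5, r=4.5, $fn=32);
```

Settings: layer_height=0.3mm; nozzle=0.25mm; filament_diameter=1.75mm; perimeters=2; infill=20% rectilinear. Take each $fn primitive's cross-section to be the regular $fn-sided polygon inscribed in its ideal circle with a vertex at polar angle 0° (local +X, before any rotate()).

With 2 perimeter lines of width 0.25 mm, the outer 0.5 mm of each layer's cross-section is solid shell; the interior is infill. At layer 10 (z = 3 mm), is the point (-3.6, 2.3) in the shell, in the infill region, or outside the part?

At z = 3 mm: the r=4.5 cylinder contributes a regular 32-gon of circumradius 4.5. Overall, the cross-section is a single solid region. The nearest boundary edge runs (-3.74, 2.50)→(-4.16, 1.72); distance from the point to it = 0.22 mm. The point is inside the cross-section, 0.22 mm from the nearest boundary — within the 0.5 mm shell band (2 × 0.25).

shell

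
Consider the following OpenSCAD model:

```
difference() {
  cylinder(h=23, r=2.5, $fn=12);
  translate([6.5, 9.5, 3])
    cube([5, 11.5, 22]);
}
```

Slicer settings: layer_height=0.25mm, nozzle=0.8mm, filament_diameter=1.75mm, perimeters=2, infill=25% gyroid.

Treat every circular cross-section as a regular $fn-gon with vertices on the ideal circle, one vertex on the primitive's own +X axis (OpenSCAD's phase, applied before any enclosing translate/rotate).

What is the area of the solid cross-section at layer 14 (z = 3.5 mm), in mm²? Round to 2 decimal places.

At z = 3.5 mm: the r=2.5 cylinder contributes a regular 12-gon of circumradius 2.5 (area = (12/2)·2.500²·sin(360°/12) = 18.75 mm²); the 5×11.5 cube at (6.5, 9.5) contributes its full rectangle (area 57.50 mm²); After the difference (first − rest): starting from the r=2.5 cylinder (18.75 mm²), the 5×11.5 cube at (6.5, 9.5) misses the remaining region (no effect) — area = 18.75 mm². Overall, the cross-section is a single solid region. Net area = 18.75 mm².

18.75 mm²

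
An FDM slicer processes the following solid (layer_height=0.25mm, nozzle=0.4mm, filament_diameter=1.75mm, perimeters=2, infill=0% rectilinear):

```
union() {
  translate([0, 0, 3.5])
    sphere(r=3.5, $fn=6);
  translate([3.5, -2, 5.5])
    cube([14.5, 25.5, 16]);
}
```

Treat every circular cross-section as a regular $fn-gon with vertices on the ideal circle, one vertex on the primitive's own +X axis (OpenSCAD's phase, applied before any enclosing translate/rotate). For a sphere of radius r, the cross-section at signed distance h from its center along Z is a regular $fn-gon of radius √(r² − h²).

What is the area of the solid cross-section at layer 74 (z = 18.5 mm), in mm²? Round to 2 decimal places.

At z = 18.5 mm: the sphere does not reach this height (|z−center|=15.000 > r=3.5); the 14.5×25.5 cube at (3.5, -2) contributes its full rectangle (area 369.75 mm²); Merging all regions: only the 14.5×25.5 cube at (3.5, -2) is present, so the union is just that shape — area = 369.75 mm². Overall, the cross-section is a single solid region. Net area = 369.75 mm².

369.75 mm²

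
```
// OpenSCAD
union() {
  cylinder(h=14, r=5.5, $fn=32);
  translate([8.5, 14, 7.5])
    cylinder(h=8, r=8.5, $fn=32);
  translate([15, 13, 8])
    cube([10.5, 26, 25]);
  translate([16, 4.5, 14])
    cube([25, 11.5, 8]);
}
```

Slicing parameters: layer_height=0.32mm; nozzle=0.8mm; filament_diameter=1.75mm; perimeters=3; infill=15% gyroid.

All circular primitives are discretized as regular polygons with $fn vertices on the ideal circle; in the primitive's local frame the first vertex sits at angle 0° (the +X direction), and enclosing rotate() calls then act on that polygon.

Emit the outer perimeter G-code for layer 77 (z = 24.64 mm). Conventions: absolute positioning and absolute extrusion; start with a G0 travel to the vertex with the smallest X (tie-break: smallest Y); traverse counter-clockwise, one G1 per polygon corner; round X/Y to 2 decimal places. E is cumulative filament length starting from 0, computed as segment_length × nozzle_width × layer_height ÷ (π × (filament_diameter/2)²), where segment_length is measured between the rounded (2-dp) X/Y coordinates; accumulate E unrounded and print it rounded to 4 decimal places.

At z = 24.64 mm: the cylinder does not reach this height (z outside [0, 14]); the cylinder at (8.5, 14) is not intersected at this z (z outside [7.5, 15.5]); the cube at (15, 13) is present — its section is the full 10.5×26 rectangle; the cube at (16, 4.5) is absent (z outside [14, 22]); Combining (union): only the 10.5×26 cube at (15, 13) is present, so the union is just that shape — 1 connected region. The outline is a single polygon with 4 vertices. Extrusion per mm of travel: 0.8 × 0.32 / (π × 0.875²) = 0.106432. Accumulating E over each segment gives final E = 7.7696.

G0 X15.00 Y13.00 Z24.64
G1 X25.50 Y13.00 E1.1175
G1 X25.50 Y39.00 E3.8848
G1 X15.00 Y39.00 E5.0023
G1 X15.00 Y13.00 E7.7696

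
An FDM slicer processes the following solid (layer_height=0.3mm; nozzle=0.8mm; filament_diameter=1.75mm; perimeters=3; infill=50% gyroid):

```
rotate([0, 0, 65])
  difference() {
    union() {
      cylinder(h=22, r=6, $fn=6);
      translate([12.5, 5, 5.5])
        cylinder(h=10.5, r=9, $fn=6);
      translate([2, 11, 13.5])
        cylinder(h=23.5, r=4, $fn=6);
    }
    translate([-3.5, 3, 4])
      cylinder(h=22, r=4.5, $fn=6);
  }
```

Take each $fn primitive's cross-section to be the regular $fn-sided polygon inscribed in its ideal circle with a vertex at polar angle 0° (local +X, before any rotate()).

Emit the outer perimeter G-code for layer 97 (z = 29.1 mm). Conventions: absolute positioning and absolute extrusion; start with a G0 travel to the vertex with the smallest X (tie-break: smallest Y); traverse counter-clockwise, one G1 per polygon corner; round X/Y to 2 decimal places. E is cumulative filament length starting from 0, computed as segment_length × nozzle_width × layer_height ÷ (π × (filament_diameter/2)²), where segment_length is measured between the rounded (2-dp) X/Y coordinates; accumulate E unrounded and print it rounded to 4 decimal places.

G0 X-13.11 Y6.11 Z29.10
G1 X-10.81 Y2.84 E0.3989
G1 X-6.83 Y3.18 E0.7975
G1 X-5.14 Y6.81 E1.1970
G1 X-7.43 Y10.09 E1.5962
G1 X-11.42 Y9.74 E1.9958
G1 X-13.11 Y6.11 E2.3954

At z = 29.1 mm: the cylinder is not intersected at this z (z outside [0, 22]); the cylinder at (12.5, 5) does not reach this height (z outside [5.5, 16]); the r=4 cylinder at (2, 11) gives a regular 6-gon of circumradius 4 (constant along its height); Taking the union: only the r=4 cylinder at (2, 11) is present, so the union is just that shape — 1 connected region; the cylinder at (-3.5, 3) is not intersected at this z (z outside [4, 26]); Subtracting the remaining from the first: none of the subtracted shapes is present at this height, so the result so far is unchanged — 1 connected region; (whole slice rotated 65° about Z — lengths, areas and connectivity unchanged). The outline is a single polygon with 6 vertices. Extrusion per mm of travel: 0.8 × 0.3 / (π × 0.875²) = 0.099780. Accumulating E over each segment gives final E = 2.3954.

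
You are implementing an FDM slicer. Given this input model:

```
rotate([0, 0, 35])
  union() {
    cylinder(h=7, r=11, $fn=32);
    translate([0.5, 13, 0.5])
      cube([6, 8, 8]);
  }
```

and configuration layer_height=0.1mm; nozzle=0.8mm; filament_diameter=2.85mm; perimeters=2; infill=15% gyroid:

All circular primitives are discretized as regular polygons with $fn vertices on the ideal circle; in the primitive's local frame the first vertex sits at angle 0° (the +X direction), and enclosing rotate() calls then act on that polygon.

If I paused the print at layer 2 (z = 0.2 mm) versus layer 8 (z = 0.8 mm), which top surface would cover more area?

layer 8 (z = 0.8 mm)

Layer 2 (z = 0.2): the cylinder: section is a regular 32-gon, circumradius r=11 (area = (32/2)·11.000²·sin(360°/32) = 377.69 mm²); the cube at (0.5, 13) is not intersected at this z (z outside [0.5, 8.5]); Merging all regions: only the r=11 cylinder is present, so the union is just that shape — area = 377.69 mm²; (rotated 35° about Z; rotation is an isometry so areas/perimeters/island counts are preserved). So its area = 377.69 mm². Layer 8 (z = 0.8): the r=11 cylinder contributes a regular 32-gon of circumradius 11 (area = (32/2)·11.000²·sin(360°/32) = 377.69 mm²); the 6×8 cube at (0.5, 13) contributes its full rectangle (area 48.00 mm²); Merging all regions: the 2 present regions are separate (no shared area or edge), so areas and boundary lengths simply add and each stays a separate island — area = 425.69 mm²; (whole slice rotated 35° about Z — lengths, areas and connectivity unchanged). So its area = 425.69 mm². Layer 8 is larger (425.69 vs 377.69 mm²).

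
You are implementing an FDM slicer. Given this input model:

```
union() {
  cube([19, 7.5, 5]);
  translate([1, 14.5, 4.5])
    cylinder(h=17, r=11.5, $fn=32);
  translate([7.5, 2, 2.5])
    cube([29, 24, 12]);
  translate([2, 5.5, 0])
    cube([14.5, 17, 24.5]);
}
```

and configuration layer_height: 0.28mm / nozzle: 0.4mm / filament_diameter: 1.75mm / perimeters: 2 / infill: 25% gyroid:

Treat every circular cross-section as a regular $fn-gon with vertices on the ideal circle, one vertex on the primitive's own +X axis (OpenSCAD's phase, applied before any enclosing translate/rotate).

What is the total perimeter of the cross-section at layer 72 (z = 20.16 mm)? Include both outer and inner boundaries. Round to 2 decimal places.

85.59 mm

At z = 20.16 mm: the cube is not intersected at this z (z outside [0, 5]); the cylinder at (1, 14.5): section is a regular 32-gon, circumradius r=11.5 (perimeter = 2·32·11.500·sin(180°/32) = 72.14 mm); the cube at (7.5, 2) is not intersected at this z (z outside [2.5, 14.5]); the cube at (2, 5.5) is present — its section is the full 14.5×17 rectangle (perimeter 63.00 mm); Combining (union): the regions partially overlap (shared area 157.85 mm²), so the edge portions inside another operand are dropped and the merged outline is re-measured after clipping — boundary = 85.59 mm. Overall, the cross-section is a single solid region. Total boundary length (outer) = 85.59 mm.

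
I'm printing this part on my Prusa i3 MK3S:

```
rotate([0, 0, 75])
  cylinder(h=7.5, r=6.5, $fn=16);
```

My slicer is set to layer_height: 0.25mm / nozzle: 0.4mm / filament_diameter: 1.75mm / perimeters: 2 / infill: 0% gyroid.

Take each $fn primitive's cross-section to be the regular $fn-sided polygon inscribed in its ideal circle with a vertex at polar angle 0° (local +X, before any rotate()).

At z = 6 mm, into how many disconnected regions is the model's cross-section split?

1

At z = 6 mm: the cylinder: section is a regular 16-gon, circumradius r=6.5; (whole slice rotated 75° about Z — lengths, areas and connectivity unchanged). The result has 1 disconnected region.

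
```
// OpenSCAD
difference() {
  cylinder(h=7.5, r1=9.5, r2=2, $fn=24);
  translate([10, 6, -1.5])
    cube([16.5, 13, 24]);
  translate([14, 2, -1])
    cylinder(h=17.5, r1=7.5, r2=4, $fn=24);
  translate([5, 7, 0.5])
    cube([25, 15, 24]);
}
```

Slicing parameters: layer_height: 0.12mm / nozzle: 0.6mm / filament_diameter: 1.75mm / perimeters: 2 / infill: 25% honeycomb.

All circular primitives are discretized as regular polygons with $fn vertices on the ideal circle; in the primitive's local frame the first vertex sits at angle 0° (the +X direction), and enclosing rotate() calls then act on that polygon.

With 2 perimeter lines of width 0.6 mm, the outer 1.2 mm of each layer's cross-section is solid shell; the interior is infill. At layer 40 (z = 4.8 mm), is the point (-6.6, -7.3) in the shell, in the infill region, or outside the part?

outside

At z = 4.8 mm: the cone (r1=9.5→r2=2) has section circumradius 4.700 here — a regular 24-gon; the 16.5×13 cube at (10, 6) contributes its full rectangle; the cone at (14, 2) (r1=7.5→r2=4) has section circumradius 6.340 here — a regular 24-gon; the cube at (5, 7) (footprint 25×15) is included at this height; After the difference (first − rest): starting from the cone, the 16.5×13 cube at (10, 6) misses the remaining region (no effect); the cone at (14, 2) misses the remaining region (no effect); the 25×15 cube at (5, 7) misses the remaining region (no effect) — 1 connected region. Overall, the cross-section is a single solid region. The nearest boundary edge runs (-2.35, -4.07)→(-3.32, -3.32); distance from the point to it = 5.15 mm. The point is not inside any of the regions above, so it lies outside the cross-section (5.15 mm from the nearest boundary).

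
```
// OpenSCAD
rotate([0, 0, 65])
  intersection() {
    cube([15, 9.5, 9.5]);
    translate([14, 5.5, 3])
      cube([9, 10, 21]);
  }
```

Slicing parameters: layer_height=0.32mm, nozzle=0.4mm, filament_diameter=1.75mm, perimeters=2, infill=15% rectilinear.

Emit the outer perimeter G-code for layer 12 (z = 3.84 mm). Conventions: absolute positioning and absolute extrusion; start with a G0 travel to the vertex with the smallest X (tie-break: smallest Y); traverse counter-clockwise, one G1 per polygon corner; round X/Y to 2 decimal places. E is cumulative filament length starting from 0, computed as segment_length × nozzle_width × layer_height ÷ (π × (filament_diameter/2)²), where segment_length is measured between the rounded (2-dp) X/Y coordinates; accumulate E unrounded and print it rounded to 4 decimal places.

At z = 3.84 mm: the 15×9.5 cube contributes its full rectangle; the cube at (14, 5.5) (footprint 9×10) is included at this height; After intersecting: the 9×10 cube at (14, 5.5) partially overlaps the 15×9.5 cube; clipping to the common part keeps 4.00 mm² — 1 connected region; (whole slice rotated 65° about Z — lengths, areas and connectivity unchanged). The outline is a single polygon with 4 vertices. Extrusion per mm of travel: 0.4 × 0.32 / (π × 0.875²) = 0.053216. Accumulating E over each segment gives final E = 0.5319.

G0 X-2.69 Y16.70 Z3.84
G1 X0.93 Y15.01 E0.2126
G1 X1.35 Y15.92 E0.2659
G1 X-2.27 Y17.61 E0.4785
G1 X-2.69 Y16.70 E0.5319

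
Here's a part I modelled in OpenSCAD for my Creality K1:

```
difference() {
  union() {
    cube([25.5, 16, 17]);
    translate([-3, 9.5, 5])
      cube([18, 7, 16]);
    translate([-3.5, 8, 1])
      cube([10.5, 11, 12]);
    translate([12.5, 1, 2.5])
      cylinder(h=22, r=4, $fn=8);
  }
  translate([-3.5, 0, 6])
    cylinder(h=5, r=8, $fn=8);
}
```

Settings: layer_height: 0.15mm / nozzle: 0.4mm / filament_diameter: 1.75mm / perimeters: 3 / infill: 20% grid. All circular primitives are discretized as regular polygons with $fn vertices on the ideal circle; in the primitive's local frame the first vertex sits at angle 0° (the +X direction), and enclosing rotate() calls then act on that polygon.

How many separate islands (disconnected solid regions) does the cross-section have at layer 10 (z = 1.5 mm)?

1

At z = 1.5 mm: the cube (footprint 25.5×16) is included at this height; the cube at (-3, 9.5) is absent (z outside [5, 21]); the cube at (-3.5, 8) is present — its section is the full 10.5×11 rectangle; the cylinder at (12.5, 1) does not reach this height (z outside [2.5, 24.5]); Merging all regions: the regions partially overlap (shared area 56.00 mm²), so overlapping operands fuse into one piece — 1 connected region; the cylinder at (-3.5, 0) does not reach this height (z outside [6, 11]); Subtracting the remaining from the first: none of the subtracted shapes is present at this height, so that combined region is unchanged — 1 connected region. Overall, the cross-section is a single solid region. Island count = 1.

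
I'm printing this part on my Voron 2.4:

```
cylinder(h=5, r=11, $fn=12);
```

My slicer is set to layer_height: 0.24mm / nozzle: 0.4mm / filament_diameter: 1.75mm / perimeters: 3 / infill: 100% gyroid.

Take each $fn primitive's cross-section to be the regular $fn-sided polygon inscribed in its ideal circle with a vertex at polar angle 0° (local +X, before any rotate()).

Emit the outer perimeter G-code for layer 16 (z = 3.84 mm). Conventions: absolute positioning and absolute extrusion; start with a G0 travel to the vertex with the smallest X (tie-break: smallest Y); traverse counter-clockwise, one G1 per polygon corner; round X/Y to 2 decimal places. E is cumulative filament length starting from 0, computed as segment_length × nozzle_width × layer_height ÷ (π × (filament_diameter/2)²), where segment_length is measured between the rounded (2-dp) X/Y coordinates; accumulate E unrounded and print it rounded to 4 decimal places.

G0 X-11.00 Y0.00 Z3.84
G1 X-9.53 Y-5.50 E0.2272
G1 X-5.50 Y-9.53 E0.4547
G1 X0.00 Y-11.00 E0.6819
G1 X5.50 Y-9.53 E0.9091
G1 X9.53 Y-5.50 E1.1366
G1 X11.00 Y0.00 E1.3638
G1 X9.53 Y5.50 E1.5911
G1 X5.50 Y9.53 E1.8185
G1 X0.00 Y11.00 E2.0457
G1 X-5.50 Y9.53 E2.2730
G1 X-9.53 Y5.50 E2.5004
G1 X-11.00 Y0.00 E2.7277

At z = 3.84 mm: the r=11 cylinder gives a regular 12-gon of circumradius 11 (constant along its height). The outline is a single polygon with 12 vertices. Extrusion per mm of travel: 0.4 × 0.24 / (π × 0.875²) = 0.039912. Accumulating E over each segment gives final E = 2.7277.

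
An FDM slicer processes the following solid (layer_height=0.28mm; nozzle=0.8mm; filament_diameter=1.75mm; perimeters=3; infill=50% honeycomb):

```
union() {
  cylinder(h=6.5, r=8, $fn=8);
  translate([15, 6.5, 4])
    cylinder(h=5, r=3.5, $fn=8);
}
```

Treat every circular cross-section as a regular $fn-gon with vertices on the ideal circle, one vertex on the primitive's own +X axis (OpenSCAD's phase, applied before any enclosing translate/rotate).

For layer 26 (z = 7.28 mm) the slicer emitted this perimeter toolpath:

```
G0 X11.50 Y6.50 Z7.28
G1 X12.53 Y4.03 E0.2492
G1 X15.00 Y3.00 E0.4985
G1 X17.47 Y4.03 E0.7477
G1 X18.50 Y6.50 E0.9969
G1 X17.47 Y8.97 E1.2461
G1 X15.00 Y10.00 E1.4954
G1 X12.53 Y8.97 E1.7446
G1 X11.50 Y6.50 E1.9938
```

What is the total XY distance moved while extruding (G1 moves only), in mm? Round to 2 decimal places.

21.41 mm

Sum the Euclidean lengths of each G1 segment: total = 21.41 mm.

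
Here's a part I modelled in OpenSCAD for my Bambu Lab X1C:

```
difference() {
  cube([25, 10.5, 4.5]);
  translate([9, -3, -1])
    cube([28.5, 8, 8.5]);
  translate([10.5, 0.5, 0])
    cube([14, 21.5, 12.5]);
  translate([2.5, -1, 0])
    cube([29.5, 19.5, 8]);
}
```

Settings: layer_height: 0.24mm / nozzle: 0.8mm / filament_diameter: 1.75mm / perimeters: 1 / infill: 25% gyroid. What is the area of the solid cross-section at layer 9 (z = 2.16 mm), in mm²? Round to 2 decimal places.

At z = 2.16 mm: the cube (footprint 25×10.5) is included at this height (area 262.50 mm²); the cube at (9, -3) (footprint 28.5×8) is included at this height (area 228.00 mm²); the cube at (10.5, 0.5) is present — its section is the full 14×21.5 rectangle (area 301.00 mm²); the cube at (2.5, -1) (footprint 29.5×19.5) is included at this height (area 575.25 mm²); After the difference (first − rest): starting from the 25×10.5 cube (262.50 mm²), the 28.5×8 cube at (9, -3) partially overlaps it — only the 80.00 mm² overlap (of its 228.00 mm²) is removed, clipping the outline; the 14×21.5 cube at (10.5, 0.5) partially overlaps it — only the 77.00 mm² overlap (of its 301.00 mm²) is removed, clipping the outline; the 29.5×19.5 cube at (2.5, -1) partially overlaps it — only the 79.25 mm² overlap (of its 575.25 mm²) is removed, clipping the outline — area = 26.25 mm². Overall, the cross-section is a single solid region. Net area = 26.25 mm².

26.25 mm²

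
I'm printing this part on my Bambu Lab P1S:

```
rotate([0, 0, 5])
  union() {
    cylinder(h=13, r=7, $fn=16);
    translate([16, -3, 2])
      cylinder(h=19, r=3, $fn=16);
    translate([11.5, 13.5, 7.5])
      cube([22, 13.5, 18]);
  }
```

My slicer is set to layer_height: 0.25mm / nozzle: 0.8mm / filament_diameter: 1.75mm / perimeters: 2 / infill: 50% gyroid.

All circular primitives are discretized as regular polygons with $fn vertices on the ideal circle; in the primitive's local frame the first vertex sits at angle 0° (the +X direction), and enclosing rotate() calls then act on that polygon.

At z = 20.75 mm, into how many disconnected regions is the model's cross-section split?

At z = 20.75 mm: the cylinder does not reach this height (z outside [0, 13]); the r=3 cylinder at (16, -3) contributes a regular 16-gon of circumradius 3; the 22×13.5 cube at (11.5, 13.5) contributes its full rectangle; Merging all regions: the 2 present regions are separate (no shared area or edge), so areas and boundary lengths simply add and each stays a separate island — 2 connected regions; (whole slice rotated 5° about Z — lengths, areas and connectivity unchanged). The result has 2 disconnected regions.

2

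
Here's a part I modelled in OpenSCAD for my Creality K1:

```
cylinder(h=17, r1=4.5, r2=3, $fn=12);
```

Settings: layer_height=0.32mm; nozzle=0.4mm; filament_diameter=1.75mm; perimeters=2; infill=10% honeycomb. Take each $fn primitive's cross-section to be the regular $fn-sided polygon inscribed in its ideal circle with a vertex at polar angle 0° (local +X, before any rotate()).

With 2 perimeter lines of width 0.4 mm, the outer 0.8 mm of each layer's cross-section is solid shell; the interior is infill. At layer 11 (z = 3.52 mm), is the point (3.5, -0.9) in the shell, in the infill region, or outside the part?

shell

At z = 3.52 mm: the cone (r1=4.5→r2=3) has section circumradius 4.189 here — a regular 12-gon. Overall, the cross-section is a single solid region. The nearest boundary edge runs (3.63, -2.09)→(4.19, 0.00); distance from the point to it = 0.43 mm. The point is inside the cross-section, 0.43 mm from the nearest boundary — within the 0.8 mm shell band (2 × 0.4).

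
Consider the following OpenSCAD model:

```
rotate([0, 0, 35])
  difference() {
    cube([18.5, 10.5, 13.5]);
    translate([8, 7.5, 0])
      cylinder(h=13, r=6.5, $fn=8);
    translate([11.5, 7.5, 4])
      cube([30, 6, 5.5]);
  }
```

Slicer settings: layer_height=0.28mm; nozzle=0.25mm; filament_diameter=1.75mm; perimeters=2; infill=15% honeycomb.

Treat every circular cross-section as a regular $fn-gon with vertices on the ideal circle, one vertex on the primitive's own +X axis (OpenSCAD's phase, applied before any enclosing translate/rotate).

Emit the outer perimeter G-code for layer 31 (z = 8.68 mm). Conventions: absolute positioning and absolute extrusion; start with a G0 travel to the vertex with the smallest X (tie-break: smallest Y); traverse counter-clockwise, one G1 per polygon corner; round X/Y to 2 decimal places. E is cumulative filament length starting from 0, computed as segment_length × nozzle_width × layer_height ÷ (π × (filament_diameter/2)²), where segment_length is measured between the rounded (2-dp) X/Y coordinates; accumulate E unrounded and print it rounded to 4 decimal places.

G0 X-6.02 Y8.60 Z8.68
G1 X0.00 Y0.00 E0.3055
G1 X15.15 Y10.61 E0.8438
G1 X10.85 Y16.75 E1.0619
G1 X7.58 Y14.46 E1.1781
G1 X8.65 Y9.60 E1.3229
G1 X5.98 Y5.41 E1.4675
G1 X1.12 Y4.33 E1.6124
G1 X-3.07 Y7.00 E1.7570
G1 X-3.78 Y10.17 E1.8516
G1 X-6.02 Y8.60 E1.9312

At z = 8.68 mm: the 18.5×10.5 cube contributes its full rectangle; the r=6.5 cylinder at (8, 7.5) contributes a regular 8-gon of circumradius 6.5; the cube at (11.5, 7.5) is present — its section is the full 30×6 rectangle; After the difference (first − rest): starting from the 18.5×10.5 cube, the r=6.5 cylinder at (8, 7.5) partially overlaps it — only the 95.02 mm² overlap (of its 119.50 mm²) is removed, clipping the outline; the 30×6 cube at (11.5, 7.5) partially overlaps it — only the 13.86 mm² overlap (of its 180.00 mm²) is removed, clipping the outline — 1 connected region; (whole slice rotated 35° about Z — lengths, areas and connectivity unchanged). The outline is a single polygon with 10 vertices. Extrusion per mm of travel: 0.25 × 0.28 / (π × 0.875²) = 0.029103. Accumulating E over each segment gives final E = 1.9312.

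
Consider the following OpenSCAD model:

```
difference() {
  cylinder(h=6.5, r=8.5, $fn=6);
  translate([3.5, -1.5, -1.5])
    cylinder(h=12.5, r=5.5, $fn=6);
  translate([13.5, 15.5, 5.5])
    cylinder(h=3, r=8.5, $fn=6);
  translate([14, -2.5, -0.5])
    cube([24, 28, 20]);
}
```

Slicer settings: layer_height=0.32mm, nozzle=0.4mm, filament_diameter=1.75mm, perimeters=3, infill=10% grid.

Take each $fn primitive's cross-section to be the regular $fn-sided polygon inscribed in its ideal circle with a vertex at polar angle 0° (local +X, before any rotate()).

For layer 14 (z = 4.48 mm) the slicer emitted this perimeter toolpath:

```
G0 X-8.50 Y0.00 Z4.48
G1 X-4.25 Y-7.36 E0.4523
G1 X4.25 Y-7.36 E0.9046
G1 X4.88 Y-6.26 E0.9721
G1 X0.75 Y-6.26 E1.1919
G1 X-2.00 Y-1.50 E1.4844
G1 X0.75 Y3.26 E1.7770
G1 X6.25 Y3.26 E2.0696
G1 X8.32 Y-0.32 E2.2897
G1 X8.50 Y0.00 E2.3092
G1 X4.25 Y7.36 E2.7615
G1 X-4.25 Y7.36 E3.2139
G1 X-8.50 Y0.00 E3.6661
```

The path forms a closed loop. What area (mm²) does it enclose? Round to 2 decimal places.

Apply the shoelace formula to the sequence of (X, Y) vertices; enclosed area = 116.44 mm².

116.44 mm²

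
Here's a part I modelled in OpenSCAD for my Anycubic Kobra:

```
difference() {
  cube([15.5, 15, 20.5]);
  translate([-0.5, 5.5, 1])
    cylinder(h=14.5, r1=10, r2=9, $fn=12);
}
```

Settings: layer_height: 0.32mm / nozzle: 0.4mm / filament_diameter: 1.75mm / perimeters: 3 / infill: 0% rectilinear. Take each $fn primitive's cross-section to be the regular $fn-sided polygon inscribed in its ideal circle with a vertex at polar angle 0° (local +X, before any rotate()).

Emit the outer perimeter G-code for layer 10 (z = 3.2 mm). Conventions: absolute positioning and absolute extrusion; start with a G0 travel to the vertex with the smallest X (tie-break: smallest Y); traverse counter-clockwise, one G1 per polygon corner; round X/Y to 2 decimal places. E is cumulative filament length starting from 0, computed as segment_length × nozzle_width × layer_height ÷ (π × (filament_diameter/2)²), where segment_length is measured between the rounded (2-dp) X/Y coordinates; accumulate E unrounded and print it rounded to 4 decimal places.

G0 X0.80 Y15.00 Z3.20
G1 X4.42 Y14.03 E0.1994
G1 X8.03 Y10.42 E0.4711
G1 X9.35 Y5.50 E0.7422
G1 X8.03 Y0.58 E1.0133
G1 X7.45 Y0.00 E1.0569
G1 X15.50 Y0.00 E1.4853
G1 X15.50 Y15.00 E2.2836
G1 X0.80 Y15.00 E3.0659

At z = 3.2 mm: the 15.5×15 cube contributes its full rectangle; the cone at (-0.5, 5.5) contributes a regular 12-gon of circumradius 9.848 (interpolated between r1=10 and r2=9 at t=0.152); Subtracting the remaining from the first: starting from the 15.5×15 cube, the cone at (-0.5, 5.5) partially overlaps it — only the 115.01 mm² overlap (of its 290.97 mm²) is removed, clipping the outline — 1 connected region. The outline is a single polygon with 8 vertices. Extrusion per mm of travel: 0.4 × 0.32 / (π × 0.875²) = 0.053216. Accumulating E over each segment gives final E = 3.0659.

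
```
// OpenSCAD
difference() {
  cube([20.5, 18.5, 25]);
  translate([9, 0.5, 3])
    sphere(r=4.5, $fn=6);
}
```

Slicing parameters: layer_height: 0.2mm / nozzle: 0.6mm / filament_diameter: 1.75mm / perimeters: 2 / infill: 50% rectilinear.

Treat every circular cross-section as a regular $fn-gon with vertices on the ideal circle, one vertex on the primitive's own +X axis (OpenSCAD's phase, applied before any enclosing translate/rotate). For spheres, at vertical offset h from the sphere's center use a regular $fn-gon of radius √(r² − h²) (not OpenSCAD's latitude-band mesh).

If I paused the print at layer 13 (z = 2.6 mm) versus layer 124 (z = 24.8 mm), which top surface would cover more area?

layer 124 (z = 24.8 mm)

Layer 13 (z = 2.6): the cube (footprint 20.5×18.5) is included at this height (area 379.25 mm²); the r=4.5 sphere at (9, 0.5) slices to a regular 6-gon of circumradius 4.482 (√(r²−h²) with h=0.4 from center) (area = (6/2)·4.482²·sin(360°/6) = 52.20 mm²); Taking the first minus the rest: starting from the 20.5×18.5 cube (379.25 mm²), the r=4.5 sphere at (9, 0.5) partially overlaps it — only the 30.44 mm² overlap (of its 52.20 mm²) is removed, clipping the outline — area = 348.81 mm². So its area = 348.81 mm². Layer 124 (z = 24.8): the cube (footprint 20.5×18.5) is included at this height (area 379.25 mm²); the sphere at (9, 0.5) does not reach this height (|z−center|=21.800 > r=4.5); Taking the first minus the rest: none of the subtracted shapes is present at this height, so the 20.5×18.5 cube is unchanged — area = 379.25 mm². So its area = 379.25 mm². Layer 124 is larger (379.25 vs 348.81 mm²).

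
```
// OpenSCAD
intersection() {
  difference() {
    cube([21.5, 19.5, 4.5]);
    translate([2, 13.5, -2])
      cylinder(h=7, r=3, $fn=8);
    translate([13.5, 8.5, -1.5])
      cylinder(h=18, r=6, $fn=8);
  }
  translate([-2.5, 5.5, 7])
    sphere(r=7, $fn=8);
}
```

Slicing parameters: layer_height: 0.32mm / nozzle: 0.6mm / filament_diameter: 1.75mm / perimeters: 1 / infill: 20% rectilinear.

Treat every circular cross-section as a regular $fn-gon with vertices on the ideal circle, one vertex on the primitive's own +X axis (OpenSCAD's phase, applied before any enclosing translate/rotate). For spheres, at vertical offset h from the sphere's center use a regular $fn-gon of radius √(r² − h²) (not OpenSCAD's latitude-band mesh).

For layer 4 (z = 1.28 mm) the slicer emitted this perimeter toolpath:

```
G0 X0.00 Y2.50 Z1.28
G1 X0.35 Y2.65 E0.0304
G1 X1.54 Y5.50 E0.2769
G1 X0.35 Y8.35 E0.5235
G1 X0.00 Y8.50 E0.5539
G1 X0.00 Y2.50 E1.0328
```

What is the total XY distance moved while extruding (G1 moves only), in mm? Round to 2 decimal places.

12.94 mm

Sum the Euclidean lengths of each G1 segment: total = 12.94 mm.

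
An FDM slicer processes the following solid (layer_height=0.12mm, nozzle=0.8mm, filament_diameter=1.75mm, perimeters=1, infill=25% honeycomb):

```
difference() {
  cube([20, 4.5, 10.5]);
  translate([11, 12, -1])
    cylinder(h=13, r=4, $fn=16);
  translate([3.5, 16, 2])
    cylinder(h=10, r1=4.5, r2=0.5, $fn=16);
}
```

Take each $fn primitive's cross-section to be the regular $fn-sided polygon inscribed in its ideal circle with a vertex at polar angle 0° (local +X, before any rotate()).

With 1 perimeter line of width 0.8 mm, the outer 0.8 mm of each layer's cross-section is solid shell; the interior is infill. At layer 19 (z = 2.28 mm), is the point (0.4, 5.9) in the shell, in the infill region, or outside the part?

outside

At z = 2.28 mm: the 20×4.5 cube contributes its full rectangle; the cylinder at (11, 12): section is a regular 16-gon, circumradius r=4; the cone at (3.5, 16): at t=0.028 of its height the radius interpolates to r₁+(r₂−r₁)t = 4.388, giving a regular 16-gon of that circumradius; Taking the first minus the rest: starting from the 20×4.5 cube, the r=4 cylinder at (11, 12) misses the remaining region (no effect); the cone at (3.5, 16) misses the remaining region (no effect) — 1 connected region. Overall, the cross-section is a single solid region. The nearest boundary edge runs (0.00, 4.50)→(20.00, 4.50); distance from the point to it = 1.40 mm. The point is not inside any of the regions above, so it lies outside the cross-section (1.40 mm from the nearest boundary).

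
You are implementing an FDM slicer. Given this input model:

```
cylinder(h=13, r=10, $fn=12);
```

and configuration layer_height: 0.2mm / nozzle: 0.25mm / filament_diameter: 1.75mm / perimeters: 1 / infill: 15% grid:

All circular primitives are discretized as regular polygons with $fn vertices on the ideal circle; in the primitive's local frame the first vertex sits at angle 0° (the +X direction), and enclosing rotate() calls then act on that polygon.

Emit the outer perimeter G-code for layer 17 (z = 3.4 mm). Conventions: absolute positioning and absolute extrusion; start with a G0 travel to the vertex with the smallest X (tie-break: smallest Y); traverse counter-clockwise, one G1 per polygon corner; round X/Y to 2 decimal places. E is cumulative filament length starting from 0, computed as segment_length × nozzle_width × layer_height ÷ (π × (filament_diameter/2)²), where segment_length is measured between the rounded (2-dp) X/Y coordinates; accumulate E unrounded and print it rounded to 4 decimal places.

G0 X-10.00 Y0.00 Z3.40
G1 X-8.66 Y-5.00 E0.1076
G1 X-5.00 Y-8.66 E0.2152
G1 X0.00 Y-10.00 E0.3228
G1 X5.00 Y-8.66 E0.4304
G1 X8.66 Y-5.00 E0.5380
G1 X10.00 Y0.00 E0.6456
G1 X8.66 Y5.00 E0.7532
G1 X5.00 Y8.66 E0.8608
G1 X0.00 Y10.00 E0.9684
G1 X-5.00 Y8.66 E1.0760
G1 X-8.66 Y5.00 E1.1836
G1 X-10.00 Y0.00 E1.2912

At z = 3.4 mm: the r=10 cylinder contributes a regular 12-gon of circumradius 10. The outline is a single polygon with 12 vertices. Extrusion per mm of travel: 0.25 × 0.2 / (π × 0.875²) = 0.020788. Accumulating E over each segment gives final E = 1.2912.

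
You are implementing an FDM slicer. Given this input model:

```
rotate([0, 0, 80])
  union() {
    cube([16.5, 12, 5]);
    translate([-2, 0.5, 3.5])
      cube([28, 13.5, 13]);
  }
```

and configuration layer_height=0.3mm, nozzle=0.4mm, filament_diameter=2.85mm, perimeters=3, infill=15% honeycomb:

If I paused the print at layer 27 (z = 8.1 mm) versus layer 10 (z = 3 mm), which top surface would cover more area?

layer 27 (z = 8.1 mm)

Layer 27 (z = 8.1): the cube is not intersected at this z (z outside [0, 5]); the cube at (-2, 0.5) is present — its section is the full 28×13.5 rectangle (area 378.00 mm²); Combining (union): only the 28×13.5 cube at (-2, 0.5) is present, so the union is just that shape — area = 378.00 mm²; (rotated 80° about Z; rotation is an isometry so areas/perimeters/island counts are preserved). So its area = 378.00 mm². Layer 10 (z = 3): the cube is present — its section is the full 16.5×12 rectangle (area 198.00 mm²); the cube at (-2, 0.5) does not reach this height (z outside [3.5, 16.5]); Merging all regions: only the 16.5×12 cube is present, so the union is just that shape — area = 198.00 mm²; (rotated 80° about Z; rotation is an isometry so areas/perimeters/island counts are preserved). So its area = 198.00 mm². Layer 27 is larger (378.00 vs 198.00 mm²).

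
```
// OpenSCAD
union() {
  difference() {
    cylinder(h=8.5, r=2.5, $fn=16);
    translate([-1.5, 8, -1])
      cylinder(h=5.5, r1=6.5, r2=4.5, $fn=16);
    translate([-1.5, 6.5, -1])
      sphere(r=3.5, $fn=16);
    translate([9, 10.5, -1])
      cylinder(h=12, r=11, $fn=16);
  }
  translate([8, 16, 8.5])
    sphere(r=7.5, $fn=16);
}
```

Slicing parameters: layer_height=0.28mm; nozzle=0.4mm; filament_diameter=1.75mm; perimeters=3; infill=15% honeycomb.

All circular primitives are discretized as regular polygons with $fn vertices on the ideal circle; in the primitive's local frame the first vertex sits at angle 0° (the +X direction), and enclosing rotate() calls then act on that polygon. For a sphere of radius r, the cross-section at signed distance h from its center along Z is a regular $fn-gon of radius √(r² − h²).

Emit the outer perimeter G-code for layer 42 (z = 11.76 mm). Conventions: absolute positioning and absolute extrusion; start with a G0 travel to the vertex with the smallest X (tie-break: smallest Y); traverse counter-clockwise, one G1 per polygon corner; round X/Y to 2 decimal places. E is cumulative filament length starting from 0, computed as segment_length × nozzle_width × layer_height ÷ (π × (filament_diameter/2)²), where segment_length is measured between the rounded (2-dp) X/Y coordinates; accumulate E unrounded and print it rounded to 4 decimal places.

At z = 11.76 mm: the cylinder does not reach this height (z outside [0, 8.5]); the cone at (-1.5, 8) is absent (z outside [-1, 4.5]); the sphere at (-1.5, 6.5) does not reach this height (|z−center|=12.760 > r=3.5); the cylinder at (9, 10.5) is absent (z outside [-1, 11]); Taking the first minus the rest: the first operand is absent here, so nothing remains; the r=7.5 sphere at (8, 16) contributes a regular 16-gon of circumradius √(7.5²−3.26²) = 6.754; Combining (union): only the r=7.5 sphere at (8, 16) is present, so the union is just that shape — 1 connected region. The outline is a single polygon with 16 vertices. Extrusion per mm of travel: 0.4 × 0.28 / (π × 0.875²) = 0.046564. Accumulating E over each segment gives final E = 1.9633.

G0 X1.25 Y16.00 Z11.76
G1 X1.76 Y13.42 E0.1225
G1 X3.22 Y11.22 E0.2454
G1 X5.42 Y9.76 E0.3684
G1 X8.00 Y9.25 E0.4908
G1 X10.58 Y9.76 E0.6133
G1 X12.78 Y11.22 E0.7362
G1 X14.24 Y13.42 E0.8592
G1 X14.75 Y16.00 E0.9816
G1 X14.24 Y18.58 E1.1041
G1 X12.78 Y20.78 E1.2270
G1 X10.58 Y22.24 E1.3500
G1 X8.00 Y22.75 E1.4724
G1 X5.42 Y22.24 E1.5949
G1 X3.22 Y20.78 E1.7179
G1 X1.76 Y18.58 E1.8408
G1 X1.25 Y16.00 E1.9633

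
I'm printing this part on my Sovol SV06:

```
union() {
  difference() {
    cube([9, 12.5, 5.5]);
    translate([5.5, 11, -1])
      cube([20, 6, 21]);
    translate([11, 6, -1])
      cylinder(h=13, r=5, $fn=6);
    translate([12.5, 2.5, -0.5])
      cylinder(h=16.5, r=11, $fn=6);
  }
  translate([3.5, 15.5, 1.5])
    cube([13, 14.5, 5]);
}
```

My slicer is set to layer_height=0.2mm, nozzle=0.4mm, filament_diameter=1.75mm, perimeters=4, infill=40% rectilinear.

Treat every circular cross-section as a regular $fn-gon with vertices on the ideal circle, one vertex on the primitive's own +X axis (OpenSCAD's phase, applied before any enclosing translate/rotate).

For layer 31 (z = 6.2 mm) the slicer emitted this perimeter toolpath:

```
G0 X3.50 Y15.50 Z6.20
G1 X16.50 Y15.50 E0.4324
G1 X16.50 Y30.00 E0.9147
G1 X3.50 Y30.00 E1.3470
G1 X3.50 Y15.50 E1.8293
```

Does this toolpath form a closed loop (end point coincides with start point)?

Start point (G0): (3.50, 15.50). End point (last G1): the path returns to the start — closed.

yes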